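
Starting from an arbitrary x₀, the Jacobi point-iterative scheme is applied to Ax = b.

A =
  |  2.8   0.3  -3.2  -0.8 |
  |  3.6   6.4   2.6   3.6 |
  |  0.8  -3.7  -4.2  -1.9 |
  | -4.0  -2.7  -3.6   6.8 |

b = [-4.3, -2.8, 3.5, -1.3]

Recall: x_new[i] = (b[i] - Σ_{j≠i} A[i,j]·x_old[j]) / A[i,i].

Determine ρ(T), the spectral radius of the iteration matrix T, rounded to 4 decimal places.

1.1305

Write A = D+L+U with D = diag(2.8, 6.4, -4.2, 6.8).
Jacobi T = -D⁻¹(L+U): T[3,1] = -(-2.7)/(6.8) = +0.3971; T[3,3] = 0.
  T[0,:] = [+0.0000  -0.1071  +1.1429  +0.2857]
  T[1,:] = [-0.5625  +0.0000  -0.4062  -0.5625]
  T[2,:] = [+0.1905  -0.8810  +0.0000  -0.4524]
  T[3,:] = [+0.5882  +0.3971  +0.5294  +0.0000]
|roots of det(T-λI)|: 1.1305, 0.7990, 0.7990, 0.7097.
spectral radius ρ = 1.1305; 1.1305 > 1: divergent.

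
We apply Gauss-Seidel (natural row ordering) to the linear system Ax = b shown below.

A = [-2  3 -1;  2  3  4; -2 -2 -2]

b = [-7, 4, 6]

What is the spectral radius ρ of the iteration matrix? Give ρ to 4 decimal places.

Let D = diag(-2, 3, -2); L, U the strict triangles.
Gauss-Seidel: T = -(D+L)⁻¹U, row 0 first, T[0,2] = -(-1)/(-2) = -0.5000; later rows by forward substitution.
  T[0,:] = [+0.0000, +1.5000, -0.5000]
  T[1,:] = [+0.0000, -1.0000, -1.0000]
  T[2,:] = [+0.0000, -0.5000, +1.5000]
|eigenvalues of T|: 1.6861, 1.1861, 0.0000.
ρ = 1.6861; 1.6861 > 1 ⇒ diverges.

1.6861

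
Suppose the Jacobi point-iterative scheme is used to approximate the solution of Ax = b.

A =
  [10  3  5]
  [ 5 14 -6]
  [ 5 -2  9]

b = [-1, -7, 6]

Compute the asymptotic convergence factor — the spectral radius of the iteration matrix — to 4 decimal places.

0.7881

Split A = D + L + U, D = diag(10, 14, 9).
Jacobi T = -D⁻¹(L+U): T[0,2] = -(5)/(10) = -0.5000; T[0,0] = 0.
  T[0,:] = [+0.0000  -0.3000  -0.5000]
  T[1,:] = [-0.3571  +0.0000  +0.4286]
  T[2,:] = [-0.5556  +0.2222  +0.0000]
eigenvalue magnitudes: 0.7881, 0.5137, 0.2745.
ρ = 0.7881; 0.7881 < 1 ⇒ converges.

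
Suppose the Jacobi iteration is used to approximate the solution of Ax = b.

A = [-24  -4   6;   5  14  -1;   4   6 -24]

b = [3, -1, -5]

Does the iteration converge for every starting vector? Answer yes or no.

Let D = diag(-24, 14, -24); L, U the strict triangles.
T_J = -D⁻¹(L+U): T[2,0] = -(4)/(-24) = +0.1667; T[2,2] = 0.
  T[0,:] = [+0.0000  -0.1667  +0.2500]
  T[1,:] = [-0.3571  +0.0000  +0.0714]
  T[2,:] = [+0.1667  +0.2500  +0.0000]
moduli |λ_i(T)| = 0.4205, 0.2404, 0.2404.
ρ(T) = max|λ| = 0.4205; 0.4205 < 1 ⇒ converges.

yes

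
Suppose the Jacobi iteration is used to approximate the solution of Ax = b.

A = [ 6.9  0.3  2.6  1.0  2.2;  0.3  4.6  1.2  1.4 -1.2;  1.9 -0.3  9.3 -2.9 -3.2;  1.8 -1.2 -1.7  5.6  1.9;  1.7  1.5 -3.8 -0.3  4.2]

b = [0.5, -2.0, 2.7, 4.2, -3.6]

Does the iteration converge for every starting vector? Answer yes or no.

Let D = diag(6.9, 4.6, 9.3, 5.6, 4.2); L, U the strict triangles.
T_J = -D⁻¹(L+U): T[1,2] = -(1.2)/(4.6) = -0.2609; T[1,1] = 0.
  T[0,:] = [+0.0000  -0.0435  -0.3768  -0.1449  -0.3188]
  T[1,:] = [-0.0652  +0.0000  -0.2609  -0.3043  +0.2609]
  T[2,:] = [-0.2043  +0.0323  +0.0000  +0.3118  +0.3441]
  T[3,:] = [-0.3214  +0.2143  +0.3036  +0.0000  -0.3393]
  T[4,:] = [-0.4048  -0.3571  +0.9048  +0.0714  +0.0000]
moduli |λ_i(T)| = 0.8304, 0.7047, 0.4242, 0.4242, 0.2939.
ρ = 0.8304; 0.8304 < 1, so it converges for any x₀.

yes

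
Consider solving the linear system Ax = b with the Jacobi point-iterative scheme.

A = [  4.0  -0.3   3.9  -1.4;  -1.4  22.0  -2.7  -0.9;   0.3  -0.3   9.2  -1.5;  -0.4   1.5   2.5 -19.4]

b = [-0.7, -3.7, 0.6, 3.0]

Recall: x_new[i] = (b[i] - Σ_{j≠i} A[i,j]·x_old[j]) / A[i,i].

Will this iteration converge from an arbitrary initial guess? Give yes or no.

A = D + L + U where D = diag(4, 22, 9.2, -19.4).
Jacobi T = -D⁻¹(L+U): T[2,3] = -(-1.5)/(9.2) = +0.1630; T[2,2] = 0.
  T[0,:] = [+0.0000  +0.0750  -0.9750  +0.3500]
  T[1,:] = [+0.0636  +0.0000  +0.1227  +0.0409]
  T[2,:] = [-0.0326  +0.0326  +0.0000  +0.1630]
  T[3,:] = [-0.0206  +0.0773  +0.1289  +0.0000]
eigenvalue magnitudes: 0.2254, 0.1892, 0.1892, 0.1222.
spectral radius ρ = 0.2254; 0.2254 < 1: convergent.

yes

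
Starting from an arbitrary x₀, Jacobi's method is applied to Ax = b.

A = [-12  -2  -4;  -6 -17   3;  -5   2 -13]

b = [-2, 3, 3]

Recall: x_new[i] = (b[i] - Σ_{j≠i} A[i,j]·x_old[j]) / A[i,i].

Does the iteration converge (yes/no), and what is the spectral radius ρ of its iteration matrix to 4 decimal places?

Diagonal D = diag(-12, -17, -13); L, U strict lower/upper.
Jacobi: T = -D⁻¹(L+U), T[1,2] = -(3)/(-17) = +0.1765; T[1,1] = 0.
  T[0,:] = [+0.0000  -0.1667  -0.3333]
  T[1,:] = [-0.3529  +0.0000  +0.1765]
  T[2,:] = [-0.3846  +0.1538  +0.0000]
eigenvalue magnitudes: 0.5203, 0.3657, 0.1546.
ρ = 0.5203; 0.5203 < 1: convergent.

yes, ρ = 0.5203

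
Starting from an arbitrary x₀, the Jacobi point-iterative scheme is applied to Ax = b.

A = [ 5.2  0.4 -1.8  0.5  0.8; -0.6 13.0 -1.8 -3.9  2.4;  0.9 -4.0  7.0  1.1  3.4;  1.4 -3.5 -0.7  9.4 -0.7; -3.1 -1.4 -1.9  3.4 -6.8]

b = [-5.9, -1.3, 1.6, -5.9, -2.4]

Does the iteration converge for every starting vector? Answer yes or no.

yes

Diagonal D = diag(5.2, 13, 7, 9.4, -6.8); L, U strict lower/upper.
Jacobi: T = -D⁻¹(L+U), T[2,3] = -(1.1)/(7) = -0.1571; T[2,2] = 0.
  T[0,:] = [+0.0000  -0.0769  +0.3462  -0.0962  -0.1538]
  T[1,:] = [+0.0462  +0.0000  +0.1385  +0.3000  -0.1846]
  T[2,:] = [-0.1286  +0.5714  +0.0000  -0.1571  -0.4857]
  T[3,:] = [-0.1489  +0.3723  +0.0745  +0.0000  +0.0745]
  T[4,:] = [-0.4559  -0.2059  -0.2794  +0.5000  +0.0000]
|roots of det(T-λI)|: 0.6598, 0.5232, 0.3940, 0.3828, 0.3828.
spectral radius ρ = 0.6598; 0.6598 < 1: convergent.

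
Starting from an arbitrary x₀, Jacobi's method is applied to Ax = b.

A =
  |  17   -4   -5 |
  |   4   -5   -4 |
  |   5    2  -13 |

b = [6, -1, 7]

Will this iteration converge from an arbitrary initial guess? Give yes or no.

Diagonal D = diag(17, -5, -13); L, U strict lower/upper.
Jacobi T = -D⁻¹(L+U): T[2,0] = -(5)/(-13) = +0.3846; T[2,2] = 0.
  T[0,:] = [+0.0000  +0.2353  +0.2941]
  T[1,:] = [+0.8000  +0.0000  -0.8000]
  T[2,:] = [+0.3846  +0.1538  +0.0000]
|eigenvalues of T|: 0.5006, 0.2689, 0.2689.
ρ = 0.5006; 0.5006 < 1: convergent.

yes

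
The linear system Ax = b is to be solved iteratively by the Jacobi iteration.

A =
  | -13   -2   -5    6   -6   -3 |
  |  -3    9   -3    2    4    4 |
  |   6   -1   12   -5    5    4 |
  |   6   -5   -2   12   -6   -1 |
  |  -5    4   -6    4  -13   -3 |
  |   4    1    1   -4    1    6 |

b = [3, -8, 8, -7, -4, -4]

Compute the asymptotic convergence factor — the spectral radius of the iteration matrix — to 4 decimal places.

Write A = D+L+U with D = diag(-13, 9, 12, 12, -13, 6).
Jacobi: T = -D⁻¹(L+U), T[4,1] = -(4)/(-13) = +0.3077; T[4,4] = 0.
  T[0,:] = [+0.0000 -0.1538 -0.3846 +0.4615 -0.4615 -0.2308]
  T[1,:] = [+0.3333 +0.0000 +0.3333 -0.2222 -0.4444 -0.4444]
  T[2,:] = [-0.5000 +0.0833 +0.0000 +0.4167 -0.4167 -0.3333]
  T[3,:] = [-0.5000 +0.4167 +0.1667 +0.0000 +0.5000 +0.0833]
  T[4,:] = [-0.3846 +0.3077 -0.4615 +0.3077 +0.0000 -0.2308]
  T[5,:] = [-0.6667 -0.1667 -0.1667 +0.6667 -0.1667 +0.0000]
moduli |λ_i(T)| = 1.2067, 0.6785, 0.6785, 0.3805, 0.1205, 0.1026.
spectral radius ρ = 1.2067; 1.2067 > 1: divergent.

1.2067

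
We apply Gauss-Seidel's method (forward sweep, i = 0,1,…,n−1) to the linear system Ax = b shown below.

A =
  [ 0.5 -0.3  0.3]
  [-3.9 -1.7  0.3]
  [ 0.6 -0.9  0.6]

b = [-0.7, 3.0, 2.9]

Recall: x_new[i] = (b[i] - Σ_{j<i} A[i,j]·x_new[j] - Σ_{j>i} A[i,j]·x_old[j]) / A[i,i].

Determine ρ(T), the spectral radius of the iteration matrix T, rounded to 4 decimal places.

1.4815

Let D = diag(0.5, -1.7, 0.6); L, U the strict triangles.
GS T = -(D+L)⁻¹U: row 0 first, T[0,1] = -(-0.3)/(0.5) = +0.6000; later rows by forward substitution.
  T[0,:] = [+0.0000  +0.6000  -0.6000]
  T[1,:] = [+0.0000  -1.3765  +1.5529]
  T[2,:] = [+0.0000  -2.6647  +2.9294]
|eigenvalues of T|: 1.4815, 0.0715, 0.0000.
ρ = 1.4815; 1.4815 > 1, so it fails to converge.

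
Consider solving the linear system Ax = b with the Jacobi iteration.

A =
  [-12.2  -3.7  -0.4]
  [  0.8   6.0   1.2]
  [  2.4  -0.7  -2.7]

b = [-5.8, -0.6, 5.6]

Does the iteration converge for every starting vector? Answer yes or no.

Write A = D+L+U with D = diag(-12.2, 6, -2.7).
Jacobi: T = -D⁻¹(L+U), T[2,0] = -(2.4)/(-2.7) = +0.8889; T[2,2] = 0.
  T[0,:] = [+0.0000, -0.3033, -0.0328]
  T[1,:] = [-0.1333, +0.0000, -0.2000]
  T[2,:] = [+0.8889, -0.2593, +0.0000]
|roots of det(T-λI)|: 0.4309, 0.3500, 0.3500.
ρ = 0.4309; 0.4309 < 1: convergent.

yes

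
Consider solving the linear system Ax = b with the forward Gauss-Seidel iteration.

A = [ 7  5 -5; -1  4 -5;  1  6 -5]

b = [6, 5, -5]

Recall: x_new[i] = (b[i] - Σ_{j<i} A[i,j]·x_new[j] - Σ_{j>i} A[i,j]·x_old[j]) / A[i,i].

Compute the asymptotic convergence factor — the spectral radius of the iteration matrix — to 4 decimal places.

Write A = D+L+U with D = diag(7, 4, -5).
T_GS = -(D+L)⁻¹U: row 0 first, T[0,2] = -(-5)/(7) = +0.7143; later rows by forward substitution.
  T[0,:] = [+0.0000 -0.7143 +0.7143]
  T[1,:] = [+0.0000 -0.1786 +1.4286]
  T[2,:] = [+0.0000 -0.3571 +1.8571]
|λ(T)| sorted: 1.5644, 0.1141, 0.0000.
ρ(T) = max|λ| = 1.5644; 1.5644 > 1 ⇒ diverges.

1.5644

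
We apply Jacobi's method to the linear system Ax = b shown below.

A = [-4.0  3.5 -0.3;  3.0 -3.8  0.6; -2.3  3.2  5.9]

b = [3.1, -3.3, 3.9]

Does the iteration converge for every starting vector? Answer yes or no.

Split A = D + L + U, D = diag(-4, -3.8, 5.9).
Jacobi T = -D⁻¹(L+U): T[0,1] = -(3.5)/(-4) = +0.8750; T[0,0] = 0.
  T[0,:] = [+0.0000 +0.8750 -0.0750]
  T[1,:] = [+0.7895 +0.0000 +0.1579]
  T[2,:] = [+0.3898 -0.5424 +0.0000]
|roots of det(T-λI)|: 0.8247, 0.6689, 0.1559.
ρ(T) = max|λ| = 0.8247; 0.8247 < 1: convergent.

yes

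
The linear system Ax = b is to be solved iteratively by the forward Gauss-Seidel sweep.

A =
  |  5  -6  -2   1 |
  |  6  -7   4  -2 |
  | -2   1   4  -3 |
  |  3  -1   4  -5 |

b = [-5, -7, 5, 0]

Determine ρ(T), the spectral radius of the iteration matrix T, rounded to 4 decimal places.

1.3252

A = D + L + U where D = diag(5, -7, 4, -5).
Gauss-Seidel: T = -(D+L)⁻¹U, row 0 first, T[0,3] = -(1)/(5) = -0.2000; later rows by forward substitution.
  T[0,:] = [+0.0000, +1.2000, +0.4000, -0.2000]
  T[1,:] = [+0.0000, +1.0286, +0.9143, -0.4571]
  T[2,:] = [+0.0000, +0.3429, -0.0286, +0.7643]
  T[3,:] = [+0.0000, +0.7886, +0.0343, +0.5829]
moduli |λ_i(T)| = 1.3252, 0.4825, 0.4825, 0.0000.
spectral radius ρ = 1.3252; 1.3252 > 1: divergent.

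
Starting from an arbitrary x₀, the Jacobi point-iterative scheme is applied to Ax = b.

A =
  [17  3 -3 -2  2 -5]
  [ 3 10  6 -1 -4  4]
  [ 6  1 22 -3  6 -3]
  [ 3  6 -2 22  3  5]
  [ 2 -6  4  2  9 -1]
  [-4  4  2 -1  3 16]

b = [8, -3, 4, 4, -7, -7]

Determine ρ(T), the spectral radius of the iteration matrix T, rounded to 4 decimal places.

Let D = diag(17, 10, 22, 22, 9, 16); L, U the strict triangles.
Jacobi: T = -D⁻¹(L+U), T[0,5] = -(-5)/(17) = +0.2941; T[0,0] = 0.
  T[0,:] = [+0.0000  -0.1765  +0.1765  +0.1176  -0.1176  +0.2941]
  T[1,:] = [-0.3000  +0.0000  -0.6000  +0.1000  +0.4000  -0.4000]
  T[2,:] = [-0.2727  -0.0455  +0.0000  +0.1364  -0.2727  +0.1364]
  T[3,:] = [-0.1364  -0.2727  +0.0909  +0.0000  -0.1364  -0.2273]
  T[4,:] = [-0.2222  +0.6667  -0.4444  -0.2222  +0.0000  +0.1111]
  T[5,:] = [+0.2500  -0.2500  -0.1250  +0.0625  -0.1875  +0.0000]
|roots of det(T-λI)|: 0.9391, 0.4945, 0.4945, 0.3600, 0.2712, 0.1282.
ρ = 0.9391; 0.9391 < 1 ⇒ converges.

0.9391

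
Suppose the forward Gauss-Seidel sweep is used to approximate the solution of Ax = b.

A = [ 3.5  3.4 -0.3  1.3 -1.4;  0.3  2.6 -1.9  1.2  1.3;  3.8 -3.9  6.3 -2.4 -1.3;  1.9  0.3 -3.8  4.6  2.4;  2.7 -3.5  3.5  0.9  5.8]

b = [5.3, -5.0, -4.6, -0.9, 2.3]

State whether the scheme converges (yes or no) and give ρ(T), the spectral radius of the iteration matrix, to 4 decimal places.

no, ρ = 1.1348

A = D + L + U where D = diag(3.5, 2.6, 6.3, 4.6, 5.8).
GS T = -(D+L)⁻¹U: row 0 first, T[0,1] = -(3.4)/(3.5) = -0.9714; later rows by forward substitution.
  T[0,:] = [+0.0000, -0.9714, +0.0857, -0.3714, +0.4000]
  T[1,:] = [+0.0000, +0.1121, +0.7209, -0.4187, -0.5462]
  T[2,:] = [+0.0000, +0.6553, +0.3946, +0.3458, -0.3730]
  T[3,:] = [+0.0000, +0.9353, +0.2435, +0.4664, -0.9595]
  T[4,:] = [+0.0000, -0.0207, +0.1192, -0.3608, -0.1418]
moduli |λ_i(T)| = 1.1348, 0.4379, 0.4379, 0.3019, 0.0000.
spectral radius ρ = 1.1348; 1.1348 > 1 ⇒ diverges.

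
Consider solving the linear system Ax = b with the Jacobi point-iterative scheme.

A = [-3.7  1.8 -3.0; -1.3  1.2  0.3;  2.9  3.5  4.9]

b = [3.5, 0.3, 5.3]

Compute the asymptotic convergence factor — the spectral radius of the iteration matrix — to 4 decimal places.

A = D + L + U where D = diag(-3.7, 1.2, 4.9).
T_J = -D⁻¹(L+U): T[2,1] = -(3.5)/(4.9) = -0.7143; T[2,2] = 0.
  T[0,:] = [+0.0000 +0.4865 -0.8108]
  T[1,:] = [+1.0833 +0.0000 -0.2500]
  T[2,:] = [-0.5918 -0.7143 +0.0000]
|λ(T)| sorted: 1.3111, 0.7304, 0.7304.
spectral radius ρ = 1.3111; 1.3111 > 1, so it fails to converge.

1.3111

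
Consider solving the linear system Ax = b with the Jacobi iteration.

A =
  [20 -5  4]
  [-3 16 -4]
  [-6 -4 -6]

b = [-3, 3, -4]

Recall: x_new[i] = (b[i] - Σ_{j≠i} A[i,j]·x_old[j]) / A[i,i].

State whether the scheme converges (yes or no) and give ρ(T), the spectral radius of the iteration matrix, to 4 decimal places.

yes, ρ = 0.4134

Let D = diag(20, 16, -6); L, U the strict triangles.
T_J = -D⁻¹(L+U): T[0,1] = -(-5)/(20) = +0.2500; T[0,0] = 0.
  T[0,:] = [+0.0000 +0.2500 -0.2000]
  T[1,:] = [+0.1875 +0.0000 +0.2500]
  T[2,:] = [-1.0000 -0.6667 +0.0000]
|roots of det(T-λI)|: 0.4134, 0.3012, 0.3012.
spectral radius ρ = 0.4134; 0.4134 < 1 ⇒ converges.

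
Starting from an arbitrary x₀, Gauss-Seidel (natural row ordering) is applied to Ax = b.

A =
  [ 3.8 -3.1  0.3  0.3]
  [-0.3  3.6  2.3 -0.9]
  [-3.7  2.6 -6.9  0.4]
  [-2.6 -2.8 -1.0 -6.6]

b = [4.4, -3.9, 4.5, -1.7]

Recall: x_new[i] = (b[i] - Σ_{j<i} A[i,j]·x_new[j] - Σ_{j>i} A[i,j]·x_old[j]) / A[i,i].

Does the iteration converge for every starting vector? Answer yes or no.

yes

Split A = D + L + U, D = diag(3.8, 3.6, -6.9, -6.6).
GS T = -(D+L)⁻¹U: row 0 first, T[0,1] = -(-3.1)/(3.8) = +0.8158; later rows by forward substitution.
  T[0,:] = [+0.0000, +0.8158, -0.0789, -0.0789]
  T[1,:] = [+0.0000, +0.0680, -0.6455, +0.2434]
  T[2,:] = [+0.0000, -0.4118, -0.2009, +0.1920]
  T[3,:] = [+0.0000, -0.2878, +0.3354, -0.1013]
moduli |λ_i(T)| = 0.6220, 0.4321, 0.0443, 0.0000.
spectral radius ρ = 0.6220; 0.6220 < 1, so it converges for any x₀.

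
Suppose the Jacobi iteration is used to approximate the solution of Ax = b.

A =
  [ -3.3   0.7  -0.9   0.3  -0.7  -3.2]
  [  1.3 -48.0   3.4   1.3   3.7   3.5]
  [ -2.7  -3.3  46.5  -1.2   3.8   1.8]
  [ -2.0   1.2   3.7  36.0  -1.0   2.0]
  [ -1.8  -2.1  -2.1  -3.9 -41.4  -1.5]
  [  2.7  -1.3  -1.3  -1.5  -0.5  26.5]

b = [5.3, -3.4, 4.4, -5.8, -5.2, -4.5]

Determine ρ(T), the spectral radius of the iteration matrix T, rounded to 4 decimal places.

Diagonal D = diag(-3.3, -48, 46.5, 36, -41.4, 26.5); L, U strict lower/upper.
Jacobi T = -D⁻¹(L+U): T[2,3] = -(-1.2)/(46.5) = +0.0258; T[2,2] = 0.
  T[0,:] = [+0.0000  +0.2121  -0.2727  +0.0909  -0.2121  -0.9697]
  T[1,:] = [+0.0271  +0.0000  +0.0708  +0.0271  +0.0771  +0.0729]
  T[2,:] = [+0.0581  +0.0710  +0.0000  +0.0258  -0.0817  -0.0387]
  T[3,:] = [+0.0556  -0.0333  -0.1028  +0.0000  +0.0278  -0.0556]
  T[4,:] = [-0.0435  -0.0507  -0.0507  -0.0942  +0.0000  -0.0362]
  T[5,:] = [-0.1019  +0.0491  +0.0491  +0.0566  +0.0189  +0.0000]
|roots of det(T-λI)|: 0.3602, 0.2659, 0.1042, 0.1042, 0.0685, 0.0419.
ρ(T) = max|λ| = 0.3602; 0.3602 < 1 ⇒ converges.

0.3602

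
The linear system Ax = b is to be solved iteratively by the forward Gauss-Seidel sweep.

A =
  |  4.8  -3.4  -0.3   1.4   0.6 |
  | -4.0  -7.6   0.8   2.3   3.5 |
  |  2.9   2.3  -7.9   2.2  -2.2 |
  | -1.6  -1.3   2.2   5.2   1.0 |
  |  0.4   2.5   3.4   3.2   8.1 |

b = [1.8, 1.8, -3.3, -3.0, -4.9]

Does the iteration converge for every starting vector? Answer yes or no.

Write A = D+L+U with D = diag(4.8, -7.6, -7.9, 5.2, 8.1).
Gauss-Seidel: T = -(D+L)⁻¹U, row 0 first, T[0,3] = -(1.4)/(4.8) = -0.2917; later rows by forward substitution.
  T[0,:] = [+0.0000  +0.7083  +0.0625  -0.2917  -0.1250]
  T[1,:] = [+0.0000  -0.3728  +0.0724  +0.4561  +0.5263]
  T[2,:] = [+0.0000  +0.1515  +0.0440  +0.3042  -0.1711]
  T[3,:] = [+0.0000  +0.0607  +0.0187  -0.1044  -0.0268]
  T[4,:] = [+0.0000  -0.0075  -0.0513  -0.2128  -0.0739]
|λ(T)| sorted: 0.5003, 0.1064, 0.0609, 0.0609, 0.0000.
ρ(T) = max|λ| = 0.5003; 0.5003 < 1 ⇒ converges.

yes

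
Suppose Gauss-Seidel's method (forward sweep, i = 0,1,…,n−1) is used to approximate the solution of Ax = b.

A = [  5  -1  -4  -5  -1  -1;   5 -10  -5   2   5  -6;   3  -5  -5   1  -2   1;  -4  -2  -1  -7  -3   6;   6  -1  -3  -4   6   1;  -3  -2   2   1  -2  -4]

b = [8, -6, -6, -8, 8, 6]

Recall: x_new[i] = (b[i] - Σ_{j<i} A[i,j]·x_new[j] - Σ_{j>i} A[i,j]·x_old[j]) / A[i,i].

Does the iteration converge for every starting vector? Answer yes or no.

A = D + L + U where D = diag(5, -10, -5, -7, 6, -4).
T_GS = -(D+L)⁻¹U: row 0 first, T[0,2] = -(-4)/(5) = +0.8000; later rows by forward substitution.
  T[0,:] = [+0.0000  +0.2000  +0.8000  +1.0000  +0.2000  +0.2000]
  T[1,:] = [+0.0000  +0.1000  -0.1000  +0.7000  +0.6000  -0.5000]
  T[2,:] = [+0.0000  +0.0200  +0.5800  +0.1000  -0.8800  +0.8200]
  T[3,:] = [+0.0000  -0.1457  -0.5114  -0.7857  -0.5886  +0.7686]
  T[4,:] = [+0.0000  -0.2705  -0.8676  -1.3571  -0.9324  +0.4724]
  T[5,:] = [+0.0000  -0.0912  +0.0460  -0.5679  -0.5710  +0.4660]
|eigenvalues of T|: 1.4863, 1.1230, 0.3296, 0.3296, 0.0059, 0.0000.
ρ = 1.4863; 1.4863 > 1, so it fails to converge.

no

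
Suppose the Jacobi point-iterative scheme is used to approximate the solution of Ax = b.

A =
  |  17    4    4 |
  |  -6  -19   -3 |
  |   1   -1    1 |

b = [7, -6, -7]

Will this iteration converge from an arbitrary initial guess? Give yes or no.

Split A = D + L + U, D = diag(17, -19, 1).
Jacobi: T = -D⁻¹(L+U), T[1,2] = -(-3)/(-19) = -0.1579; T[1,1] = 0.
  T[0,:] = [+0.0000, -0.2353, -0.2353]
  T[1,:] = [-0.3158, +0.0000, -0.1579]
  T[2,:] = [-1.0000, +1.0000, +0.0000]
|roots of det(T-λI)|: 0.4788, 0.2785, 0.2785.
spectral radius ρ = 0.4788; 0.4788 < 1, so it converges for any x₀.

yes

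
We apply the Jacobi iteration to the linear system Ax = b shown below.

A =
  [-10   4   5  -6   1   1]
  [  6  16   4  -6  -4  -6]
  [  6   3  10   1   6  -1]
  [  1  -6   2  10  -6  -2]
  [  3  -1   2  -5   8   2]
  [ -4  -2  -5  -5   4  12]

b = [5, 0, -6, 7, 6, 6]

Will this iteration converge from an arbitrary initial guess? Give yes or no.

no

Write A = D+L+U with D = diag(-10, 16, 10, 10, 8, 12).
Jacobi: T = -D⁻¹(L+U), T[0,1] = -(4)/(-10) = +0.4000; T[0,0] = 0.
  T[0,:] = [+0.0000  +0.4000  +0.5000  -0.6000  +0.1000  +0.1000]
  T[1,:] = [-0.3750  +0.0000  -0.2500  +0.3750  +0.2500  +0.3750]
  T[2,:] = [-0.6000  -0.3000  +0.0000  -0.1000  -0.6000  +0.1000]
  T[3,:] = [-0.1000  +0.6000  -0.2000  +0.0000  +0.6000  +0.2000]
  T[4,:] = [-0.3750  +0.1250  -0.2500  +0.6250  +0.0000  -0.2500]
  T[5,:] = [+0.3333  +0.1667  +0.4167  +0.4167  -0.3333  +0.0000]
|eigenvalues of T|: 1.1386, 0.6824, 0.6824, 0.6232, 0.4658, 0.3267.
ρ(T) = max|λ| = 1.1386; 1.1386 > 1, so it fails to converge.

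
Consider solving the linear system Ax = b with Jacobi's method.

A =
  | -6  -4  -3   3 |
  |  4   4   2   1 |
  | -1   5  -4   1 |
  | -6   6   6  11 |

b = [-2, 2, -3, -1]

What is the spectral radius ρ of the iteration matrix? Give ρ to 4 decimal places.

1.3015

Diagonal D = diag(-6, 4, -4, 11); L, U strict lower/upper.
Jacobi T = -D⁻¹(L+U): T[1,2] = -(2)/(4) = -0.5000; T[1,1] = 0.
  T[0,:] = [+0.0000  -0.6667  -0.5000  +0.5000]
  T[1,:] = [-1.0000  +0.0000  -0.5000  -0.2500]
  T[2,:] = [-0.2500  +1.2500  +0.0000  +0.2500]
  T[3,:] = [+0.5455  -0.5455  -0.5455  +0.0000]
eigenvalue magnitudes: 1.3015, 0.9140, 0.9140, 0.5853.
spectral radius ρ = 1.3015; 1.3015 > 1: divergent.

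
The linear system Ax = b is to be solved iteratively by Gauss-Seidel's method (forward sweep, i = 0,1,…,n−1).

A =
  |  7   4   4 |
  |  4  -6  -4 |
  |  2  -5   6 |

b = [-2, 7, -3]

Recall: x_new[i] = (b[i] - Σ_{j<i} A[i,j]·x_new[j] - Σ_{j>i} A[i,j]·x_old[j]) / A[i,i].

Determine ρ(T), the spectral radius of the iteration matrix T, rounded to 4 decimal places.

0.9264

A = D + L + U where D = diag(7, -6, 6).
Gauss-Seidel: T = -(D+L)⁻¹U, row 0 first, T[0,2] = -(4)/(7) = -0.5714; later rows by forward substitution.
  T[0,:] = [+0.0000  -0.5714  -0.5714]
  T[1,:] = [+0.0000  -0.3810  -1.0476]
  T[2,:] = [+0.0000  -0.1270  -0.6825]
|eigenvalues of T|: 0.9264, 0.1371, 0.0000.
spectral radius ρ = 0.9264; 0.9264 < 1: convergent.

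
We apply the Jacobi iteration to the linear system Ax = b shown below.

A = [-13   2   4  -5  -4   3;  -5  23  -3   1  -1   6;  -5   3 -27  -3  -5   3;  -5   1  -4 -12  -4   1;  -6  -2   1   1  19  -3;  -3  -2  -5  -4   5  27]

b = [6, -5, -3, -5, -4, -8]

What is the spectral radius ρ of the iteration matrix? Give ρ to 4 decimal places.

Diagonal D = diag(-13, 23, -27, -12, 19, 27); L, U strict lower/upper.
Jacobi T = -D⁻¹(L+U): T[5,1] = -(-2)/(27) = +0.0741; T[5,5] = 0.
  T[0,:] = [+0.0000 +0.1538 +0.3077 -0.3846 -0.3077 +0.2308]
  T[1,:] = [+0.2174 +0.0000 +0.1304 -0.0435 +0.0435 -0.2609]
  T[2,:] = [-0.1852 +0.1111 +0.0000 -0.1111 -0.1852 +0.1111]
  T[3,:] = [-0.4167 +0.0833 -0.3333 +0.0000 -0.3333 +0.0833]
  T[4,:] = [+0.3158 +0.1053 -0.0526 -0.0526 +0.0000 +0.1579]
  T[5,:] = [+0.1111 +0.0741 +0.1852 +0.1481 -0.1852 +0.0000]
eigenvalue magnitudes: 0.5823, 0.3190, 0.2841, 0.2841, 0.1856, 0.1856.
spectral radius ρ = 0.5823; 0.5823 < 1: convergent.

0.5823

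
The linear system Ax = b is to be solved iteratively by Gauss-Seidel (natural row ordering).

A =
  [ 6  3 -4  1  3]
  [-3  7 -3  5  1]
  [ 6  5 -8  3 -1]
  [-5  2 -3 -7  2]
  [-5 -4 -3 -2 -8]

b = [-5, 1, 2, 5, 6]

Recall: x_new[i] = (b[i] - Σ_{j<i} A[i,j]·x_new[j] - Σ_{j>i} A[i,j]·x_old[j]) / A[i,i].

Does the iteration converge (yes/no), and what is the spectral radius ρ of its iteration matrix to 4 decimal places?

no, ρ = 1.3692

Let D = diag(6, 7, -8, -7, -8); L, U the strict triangles.
GS T = -(D+L)⁻¹U: row 0 first, T[0,3] = -(1)/(6) = -0.1667; later rows by forward substitution.
  T[0,:] = [+0.0000  -0.5000  +0.6667  -0.1667  -0.5000]
  T[1,:] = [+0.0000  -0.2143  +0.7143  -0.7857  -0.3571]
  T[2,:] = [+0.0000  -0.5089  +0.9464  -0.2411  -0.7232]
  T[3,:] = [+0.0000  +0.5140  -0.6777  -0.0021  +0.8508]
  T[4,:] = [+0.0000  +0.4820  -0.9593  +0.5880  +0.5496]
|roots of det(T-λI)|: 1.3692, 0.4004, 0.1618, 0.1618, 0.0000.
ρ(T) = max|λ| = 1.3692; 1.3692 > 1 ⇒ diverges.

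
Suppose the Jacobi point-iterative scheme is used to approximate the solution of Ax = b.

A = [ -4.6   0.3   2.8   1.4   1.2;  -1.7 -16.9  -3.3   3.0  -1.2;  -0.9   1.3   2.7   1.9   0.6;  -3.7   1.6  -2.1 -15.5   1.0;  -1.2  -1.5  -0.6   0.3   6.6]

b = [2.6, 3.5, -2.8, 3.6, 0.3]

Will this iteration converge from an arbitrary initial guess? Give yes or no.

Split A = D + L + U, D = diag(-4.6, -16.9, 2.7, -15.5, 6.6).
Jacobi: T = -D⁻¹(L+U), T[4,2] = -(-0.6)/(6.6) = +0.0909; T[4,4] = 0.
  T[0,:] = [+0.0000  +0.0652  +0.6087  +0.3043  +0.2609]
  T[1,:] = [-0.1006  +0.0000  -0.1953  +0.1775  -0.0710]
  T[2,:] = [+0.3333  -0.4815  +0.0000  -0.7037  -0.2222]
  T[3,:] = [-0.2387  +0.1032  -0.1355  +0.0000  +0.0645]
  T[4,:] = [+0.1818  +0.2273  +0.0909  -0.0455  +0.0000]
eigenvalue magnitudes: 0.7332, 0.3580, 0.3580, 0.0993, 0.0993.
spectral radius ρ = 0.7332; 0.7332 < 1: convergent.

yes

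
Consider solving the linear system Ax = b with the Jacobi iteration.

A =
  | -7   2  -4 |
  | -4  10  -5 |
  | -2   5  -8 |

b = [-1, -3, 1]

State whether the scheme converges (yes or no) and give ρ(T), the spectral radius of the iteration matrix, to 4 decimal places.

yes, ρ = 0.8791

A = D + L + U where D = diag(-7, 10, -8).
T_J = -D⁻¹(L+U): T[2,0] = -(-2)/(-8) = -0.2500; T[2,2] = 0.
  T[0,:] = [+0.0000  +0.2857  -0.5714]
  T[1,:] = [+0.4000  +0.0000  +0.5000]
  T[2,:] = [-0.2500  +0.6250  +0.0000]
|eigenvalues of T|: 0.8791, 0.4507, 0.4507.
ρ = 0.8791; 0.8791 < 1 ⇒ converges.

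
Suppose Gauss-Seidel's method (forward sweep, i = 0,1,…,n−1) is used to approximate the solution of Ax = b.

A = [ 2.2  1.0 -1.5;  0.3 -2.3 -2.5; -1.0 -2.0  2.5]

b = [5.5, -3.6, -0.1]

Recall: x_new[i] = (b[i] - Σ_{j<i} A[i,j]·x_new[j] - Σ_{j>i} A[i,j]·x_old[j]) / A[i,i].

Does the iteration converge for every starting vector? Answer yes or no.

Write A = D+L+U with D = diag(2.2, -2.3, 2.5).
GS T = -(D+L)⁻¹U: row 0 first, T[0,1] = -(1)/(2.2) = -0.4545; later rows by forward substitution.
  T[0,:] = [+0.0000 -0.4545 +0.6818]
  T[1,:] = [+0.0000 -0.0593 -0.9980]
  T[2,:] = [+0.0000 -0.2292 -0.5257]
eigenvalue magnitudes: 0.8246, 0.2397, 0.0000.
ρ = 0.8246; 0.8246 < 1: convergent.

yes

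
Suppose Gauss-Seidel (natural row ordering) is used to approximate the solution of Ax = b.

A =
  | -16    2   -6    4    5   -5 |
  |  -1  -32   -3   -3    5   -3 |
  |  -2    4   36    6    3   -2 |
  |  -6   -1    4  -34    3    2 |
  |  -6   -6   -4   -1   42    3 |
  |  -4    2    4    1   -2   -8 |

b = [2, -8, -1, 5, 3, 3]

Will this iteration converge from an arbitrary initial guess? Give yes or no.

yes

Diagonal D = diag(-16, -32, 36, -34, 42, -8); L, U strict lower/upper.
T_GS = -(D+L)⁻¹U: row 0 first, T[0,3] = -(4)/(-16) = +0.2500; later rows by forward substitution.
  T[0,:] = [+0.0000 +0.1250 -0.3750 +0.2500 +0.3125 -0.3125]
  T[1,:] = [+0.0000 -0.0039 -0.0820 -0.1016 +0.1465 -0.0840]
  T[2,:] = [+0.0000 +0.0074 -0.0117 -0.1415 -0.0822 +0.0475]
  T[3,:] = [+0.0000 -0.0211 +0.0672 -0.0578 +0.0191 +0.1220]
  T[4,:] = [+0.0000 +0.0175 -0.0648 +0.0064 +0.0582 -0.1206]
  T[5,:] = [+0.0000 -0.0668 +0.1857 -0.2299 -0.1729 +0.2044]
eigenvalue magnitudes: 0.2913, 0.1095, 0.1095, 0.0420, 0.0420, 0.0000.
ρ = 0.2913; 0.2913 < 1, so it converges for any x₀.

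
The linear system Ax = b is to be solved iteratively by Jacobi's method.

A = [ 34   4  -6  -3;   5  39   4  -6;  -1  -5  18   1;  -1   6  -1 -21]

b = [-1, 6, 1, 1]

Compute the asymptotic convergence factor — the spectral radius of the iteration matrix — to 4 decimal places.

0.2515

Let D = diag(34, 39, 18, -21); L, U the strict triangles.
T_J = -D⁻¹(L+U): T[3,2] = -(-1)/(-21) = -0.0476; T[3,3] = 0.
  T[0,:] = [+0.0000 -0.1176 +0.1765 +0.0882]
  T[1,:] = [-0.1282 +0.0000 -0.1026 +0.1538]
  T[2,:] = [+0.0556 +0.2778 +0.0000 -0.0556]
  T[3,:] = [-0.0476 +0.2857 -0.0476 +0.0000]
eigenvalue magnitudes: 0.2515, 0.1993, 0.1993, 0.0505.
ρ = 0.2515; 0.2515 < 1: convergent.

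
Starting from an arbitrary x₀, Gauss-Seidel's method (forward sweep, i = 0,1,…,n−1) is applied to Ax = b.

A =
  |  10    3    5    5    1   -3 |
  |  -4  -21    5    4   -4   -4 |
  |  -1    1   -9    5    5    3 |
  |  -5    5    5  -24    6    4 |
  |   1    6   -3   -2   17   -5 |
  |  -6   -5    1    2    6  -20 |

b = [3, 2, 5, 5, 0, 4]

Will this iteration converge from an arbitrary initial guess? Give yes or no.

yes

Write A = D+L+U with D = diag(10, -21, -9, -24, 17, -20).
Gauss-Seidel: T = -(D+L)⁻¹U, row 0 first, T[0,5] = -(-3)/(10) = +0.3000; later rows by forward substitution.
  T[0,:] = [+0.0000 -0.3000 -0.5000 -0.5000 -0.1000 +0.3000]
  T[1,:] = [+0.0000 +0.0571 +0.3333 +0.2857 -0.1714 -0.2476]
  T[2,:] = [+0.0000 +0.0397 +0.0926 +0.6429 +0.5476 +0.2725]
  T[3,:] = [+0.0000 +0.0827 +0.1929 +0.2976 +0.3492 +0.1093]
  T[4,:] = [+0.0000 +0.0142 -0.0492 +0.0770 +0.2041 +0.4248]
  T[5,:] = [+0.0000 +0.0902 +0.0758 +0.1636 +0.1964 +0.1239]
eigenvalue magnitudes: 0.8381, 0.2336, 0.2336, 0.1384, 0.1384, 0.0000.
spectral radius ρ = 0.8381; 0.8381 < 1 ⇒ converges.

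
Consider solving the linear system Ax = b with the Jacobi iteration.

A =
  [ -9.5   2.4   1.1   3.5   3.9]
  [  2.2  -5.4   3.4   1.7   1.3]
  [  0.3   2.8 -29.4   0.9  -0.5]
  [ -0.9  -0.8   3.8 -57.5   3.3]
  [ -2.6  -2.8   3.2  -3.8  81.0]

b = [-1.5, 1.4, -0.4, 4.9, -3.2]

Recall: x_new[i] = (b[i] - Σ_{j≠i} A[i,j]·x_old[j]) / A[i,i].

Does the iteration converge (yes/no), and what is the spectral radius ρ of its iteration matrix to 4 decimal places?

yes, ρ = 0.4509

Let D = diag(-9.5, -5.4, -29.4, -57.5, 81); L, U the strict triangles.
Jacobi T = -D⁻¹(L+U): T[2,4] = -(-0.5)/(-29.4) = -0.0170; T[2,2] = 0.
  T[0,:] = [+0.0000, +0.2526, +0.1158, +0.3684, +0.4105]
  T[1,:] = [+0.4074, +0.0000, +0.6296, +0.3148, +0.2407]
  T[2,:] = [+0.0102, +0.0952, +0.0000, +0.0306, -0.0170]
  T[3,:] = [-0.0157, -0.0139, +0.0661, +0.0000, +0.0574]
  T[4,:] = [+0.0321, +0.0346, -0.0395, +0.0469, +0.0000]
|λ(T)| sorted: 0.4509, 0.3823, 0.0989, 0.0462, 0.0158.
ρ = 0.4509; 0.4509 < 1, so it converges for any x₀.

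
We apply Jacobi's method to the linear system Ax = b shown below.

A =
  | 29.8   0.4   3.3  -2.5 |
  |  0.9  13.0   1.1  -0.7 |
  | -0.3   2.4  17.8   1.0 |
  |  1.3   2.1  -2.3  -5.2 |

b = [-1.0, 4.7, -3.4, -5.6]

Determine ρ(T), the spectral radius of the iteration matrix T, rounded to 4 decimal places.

0.2818

Write A = D+L+U with D = diag(29.8, 13, 17.8, -5.2).
Jacobi T = -D⁻¹(L+U): T[1,2] = -(1.1)/(13) = -0.0846; T[1,1] = 0.
  T[0,:] = [+0.0000 -0.0134 -0.1107 +0.0839]
  T[1,:] = [-0.0692 +0.0000 -0.0846 +0.0538]
  T[2,:] = [+0.0169 -0.1348 +0.0000 -0.0562]
  T[3,:] = [+0.2500 +0.4038 -0.4423 +0.0000]
eigenvalue magnitudes: 0.2818, 0.2386, 0.1185, 0.0753.
spectral radius ρ = 0.2818; 0.2818 < 1: convergent.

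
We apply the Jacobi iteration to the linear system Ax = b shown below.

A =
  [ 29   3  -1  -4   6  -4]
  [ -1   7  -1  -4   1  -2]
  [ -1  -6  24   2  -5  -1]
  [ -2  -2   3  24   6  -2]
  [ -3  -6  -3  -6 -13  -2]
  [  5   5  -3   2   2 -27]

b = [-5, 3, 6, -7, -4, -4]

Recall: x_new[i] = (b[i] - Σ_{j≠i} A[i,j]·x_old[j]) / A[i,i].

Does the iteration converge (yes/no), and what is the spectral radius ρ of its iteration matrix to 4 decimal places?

Diagonal D = diag(29, 7, 24, 24, -13, -27); L, U strict lower/upper.
Jacobi T = -D⁻¹(L+U): T[2,0] = -(-1)/(24) = +0.0417; T[2,2] = 0.
  T[0,:] = [+0.0000  -0.1034  +0.0345  +0.1379  -0.2069  +0.1379]
  T[1,:] = [+0.1429  +0.0000  +0.1429  +0.5714  -0.1429  +0.2857]
  T[2,:] = [+0.0417  +0.2500  +0.0000  -0.0833  +0.2083  +0.0417]
  T[3,:] = [+0.0833  +0.0833  -0.1250  +0.0000  -0.2500  +0.0833]
  T[4,:] = [-0.2308  -0.4615  -0.2308  -0.4615  +0.0000  -0.1538]
  T[5,:] = [+0.1852  +0.1852  -0.1111  +0.0741  +0.0741  +0.0000]
|eigenvalues of T|: 0.7058, 0.4342, 0.2818, 0.2042, 0.2042, 0.0177.
ρ = 0.7058; 0.7058 < 1 ⇒ converges.

yes, ρ = 0.7058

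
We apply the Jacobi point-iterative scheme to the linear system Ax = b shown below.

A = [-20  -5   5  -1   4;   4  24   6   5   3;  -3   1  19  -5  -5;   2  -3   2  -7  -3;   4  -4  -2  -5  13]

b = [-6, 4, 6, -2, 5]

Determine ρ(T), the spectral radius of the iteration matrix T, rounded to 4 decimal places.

Let D = diag(-20, 24, 19, -7, 13); L, U the strict triangles.
T_J = -D⁻¹(L+U): T[1,4] = -(3)/(24) = -0.1250; T[1,1] = 0.
  T[0,:] = [+0.0000  -0.2500  +0.2500  -0.0500  +0.2000]
  T[1,:] = [-0.1667  +0.0000  -0.2500  -0.2083  -0.1250]
  T[2,:] = [+0.1579  -0.0526  +0.0000  +0.2632  +0.2632]
  T[3,:] = [+0.2857  -0.4286  +0.2857  +0.0000  -0.4286]
  T[4,:] = [-0.3077  +0.3077  +0.1538  +0.3846  +0.0000]
|eigenvalues of T|: 0.6254, 0.5073, 0.5073, 0.3531, 0.1678.
spectral radius ρ = 0.6254; 0.6254 < 1, so it converges for any x₀.

0.6254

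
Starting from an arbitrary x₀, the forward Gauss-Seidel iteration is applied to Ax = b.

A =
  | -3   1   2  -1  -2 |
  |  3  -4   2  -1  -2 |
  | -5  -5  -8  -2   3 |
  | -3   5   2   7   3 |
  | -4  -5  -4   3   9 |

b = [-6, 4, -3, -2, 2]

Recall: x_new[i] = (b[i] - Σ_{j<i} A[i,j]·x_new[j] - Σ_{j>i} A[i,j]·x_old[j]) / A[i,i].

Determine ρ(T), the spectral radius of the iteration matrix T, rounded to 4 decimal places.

Diagonal D = diag(-3, -4, -8, 7, 9); L, U strict lower/upper.
T_GS = -(D+L)⁻¹U: row 0 first, T[0,1] = -(1)/(-3) = +0.3333; later rows by forward substitution.
  T[0,:] = [+0.0000, +0.3333, +0.6667, -0.3333, -0.6667]
  T[1,:] = [+0.0000, +0.2500, +1.0000, -0.5000, -1.0000]
  T[2,:] = [+0.0000, -0.3646, -1.0417, +0.2708, +1.4167]
  T[3,:] = [+0.0000, +0.0685, -0.1310, +0.1369, -0.4048]
  T[4,:] = [+0.0000, +0.1022, +0.4325, -0.3512, -0.0873]
moduli |λ_i(T)| = 1.1215, 0.5805, 0.1104, 0.1104, 0.0000.
ρ(T) = max|λ| = 1.1215; 1.1215 > 1: divergent.

1.1215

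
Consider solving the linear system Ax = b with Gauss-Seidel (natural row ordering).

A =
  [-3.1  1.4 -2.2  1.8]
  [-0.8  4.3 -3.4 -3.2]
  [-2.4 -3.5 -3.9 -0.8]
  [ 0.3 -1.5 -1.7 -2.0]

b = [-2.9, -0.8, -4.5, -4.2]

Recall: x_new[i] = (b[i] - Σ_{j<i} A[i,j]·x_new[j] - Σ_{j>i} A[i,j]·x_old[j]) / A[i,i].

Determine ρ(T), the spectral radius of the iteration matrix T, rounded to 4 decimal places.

Let D = diag(-3.1, 4.3, -3.9, -2); L, U the strict triangles.
GS T = -(D+L)⁻¹U: row 0 first, T[0,3] = -(1.8)/(-3.1) = +0.5806; later rows by forward substitution.
  T[0,:] = [+0.0000  +0.4516  -0.7097  +0.5806]
  T[1,:] = [+0.0000  +0.0840  +0.6587  +0.8522]
  T[2,:] = [+0.0000  -0.3533  -0.1544  -1.3273]
  T[3,:] = [+0.0000  +0.3050  -0.4692  +0.5761]
moduli |λ_i(T)| = 1.1233, 0.6330, 0.0155, 0.0000.
ρ = 1.1233; 1.1233 > 1: divergent.

1.1233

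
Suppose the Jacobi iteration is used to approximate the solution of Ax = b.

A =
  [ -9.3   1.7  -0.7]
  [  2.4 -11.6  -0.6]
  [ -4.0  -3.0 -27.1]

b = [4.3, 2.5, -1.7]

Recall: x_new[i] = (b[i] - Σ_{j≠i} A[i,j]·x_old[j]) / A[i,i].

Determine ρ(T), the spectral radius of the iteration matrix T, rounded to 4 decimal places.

0.2583

Split A = D + L + U, D = diag(-9.3, -11.6, -27.1).
T_J = -D⁻¹(L+U): T[2,0] = -(-4)/(-27.1) = -0.1476; T[2,2] = 0.
  T[0,:] = [+0.0000, +0.1828, -0.0753]
  T[1,:] = [+0.2069, +0.0000, -0.0517]
  T[2,:] = [-0.1476, -0.1107, +0.0000]
moduli |λ_i(T)| = 0.2583, 0.1970, 0.0613.
ρ = 0.2583; 0.2583 < 1, so it converges for any x₀.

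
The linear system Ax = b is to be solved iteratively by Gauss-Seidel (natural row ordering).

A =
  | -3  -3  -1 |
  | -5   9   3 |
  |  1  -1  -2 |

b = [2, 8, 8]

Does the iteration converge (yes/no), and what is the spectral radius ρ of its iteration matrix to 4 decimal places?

Diagonal D = diag(-3, 9, -2); L, U strict lower/upper.
GS T = -(D+L)⁻¹U: row 0 first, T[0,1] = -(-3)/(-3) = -1.0000; later rows by forward substitution.
  T[0,:] = [+0.0000, -1.0000, -0.3333]
  T[1,:] = [+0.0000, -0.5556, -0.5185]
  T[2,:] = [+0.0000, -0.2222, +0.0926]
eigenvalue magnitudes: 0.7008, 0.2378, 0.0000.
spectral radius ρ = 0.7008; 0.7008 < 1, so it converges for any x₀.

yes, ρ = 0.7008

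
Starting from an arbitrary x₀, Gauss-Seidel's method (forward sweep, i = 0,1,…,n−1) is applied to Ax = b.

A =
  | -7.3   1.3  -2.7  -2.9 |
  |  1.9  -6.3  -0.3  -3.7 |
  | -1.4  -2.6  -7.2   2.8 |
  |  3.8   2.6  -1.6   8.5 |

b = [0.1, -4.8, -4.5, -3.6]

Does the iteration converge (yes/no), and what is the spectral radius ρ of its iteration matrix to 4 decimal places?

Split A = D + L + U, D = diag(-7.3, -6.3, -7.2, 8.5).
T_GS = -(D+L)⁻¹U: row 0 first, T[0,2] = -(-2.7)/(-7.3) = -0.3699; later rows by forward substitution.
  T[0,:] = [+0.0000  +0.1781  -0.3699  -0.3973]
  T[1,:] = [+0.0000  +0.0537  -0.1592  -0.7071]
  T[2,:] = [+0.0000  -0.0540  +0.1294  +0.7215]
  T[3,:] = [+0.0000  -0.1062  +0.2384  +0.5297]
|λ(T)| sorted: 0.8860, 0.1630, 0.0102, 0.0000.
ρ = 0.8860; 0.8860 < 1: convergent.

yes, ρ = 0.8860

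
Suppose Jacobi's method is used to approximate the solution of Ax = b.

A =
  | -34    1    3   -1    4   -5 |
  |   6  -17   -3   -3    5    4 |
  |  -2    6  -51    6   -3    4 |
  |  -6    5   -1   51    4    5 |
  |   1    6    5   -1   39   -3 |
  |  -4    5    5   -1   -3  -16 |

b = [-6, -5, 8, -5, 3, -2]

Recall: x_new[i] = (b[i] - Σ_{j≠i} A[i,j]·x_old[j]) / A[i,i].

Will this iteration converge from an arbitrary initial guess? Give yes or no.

yes

Diagonal D = diag(-34, -17, -51, 51, 39, -16); L, U strict lower/upper.
Jacobi: T = -D⁻¹(L+U), T[5,4] = -(-3)/(-16) = -0.1875; T[5,5] = 0.
  T[0,:] = [+0.0000  +0.0294  +0.0882  -0.0294  +0.1176  -0.1471]
  T[1,:] = [+0.3529  +0.0000  -0.1765  -0.1765  +0.2941  +0.2353]
  T[2,:] = [-0.0392  +0.1176  +0.0000  +0.1176  -0.0588  +0.0784]
  T[3,:] = [+0.1176  -0.0980  +0.0196  +0.0000  -0.0784  -0.0980]
  T[4,:] = [-0.0256  -0.1538  -0.1282  +0.0256  +0.0000  +0.0769]
  T[5,:] = [-0.2500  +0.3125  +0.3125  -0.0625  -0.1875  +0.0000]
|λ(T)| sorted: 0.3369, 0.2584, 0.2584, 0.2172, 0.2172, 0.0287.
ρ = 0.3369; 0.3369 < 1: convergent.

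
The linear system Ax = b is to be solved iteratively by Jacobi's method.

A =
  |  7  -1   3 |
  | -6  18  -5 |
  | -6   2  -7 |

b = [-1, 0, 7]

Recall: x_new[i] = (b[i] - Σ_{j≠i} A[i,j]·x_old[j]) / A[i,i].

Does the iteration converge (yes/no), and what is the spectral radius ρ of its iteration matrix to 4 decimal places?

Write A = D+L+U with D = diag(7, 18, -7).
Jacobi T = -D⁻¹(L+U): T[2,1] = -(2)/(-7) = +0.2857; T[2,2] = 0.
  T[0,:] = [+0.0000 +0.1429 -0.4286]
  T[1,:] = [+0.3333 +0.0000 +0.2778]
  T[2,:] = [-0.8571 +0.2857 +0.0000]
eigenvalue magnitudes: 0.7692, 0.6096, 0.1596.
ρ(T) = max|λ| = 0.7692; 0.7692 < 1: convergent.

yes, ρ = 0.7692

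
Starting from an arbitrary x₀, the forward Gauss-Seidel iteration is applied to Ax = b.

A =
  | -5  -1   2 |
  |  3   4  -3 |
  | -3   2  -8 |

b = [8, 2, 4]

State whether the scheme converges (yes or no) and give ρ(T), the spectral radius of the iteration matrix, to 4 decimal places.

Split A = D + L + U, D = diag(-5, 4, -8).
Gauss-Seidel: T = -(D+L)⁻¹U, row 0 first, T[0,2] = -(2)/(-5) = +0.4000; later rows by forward substitution.
  T[0,:] = [+0.0000, -0.2000, +0.4000]
  T[1,:] = [+0.0000, +0.1500, +0.4500]
  T[2,:] = [+0.0000, +0.1125, -0.0375]
moduli |λ_i(T)| = 0.3000, 0.1875, 0.0000.
ρ(T) = max|λ| = 0.3000; 0.3000 < 1: convergent.

yes, ρ = 0.3000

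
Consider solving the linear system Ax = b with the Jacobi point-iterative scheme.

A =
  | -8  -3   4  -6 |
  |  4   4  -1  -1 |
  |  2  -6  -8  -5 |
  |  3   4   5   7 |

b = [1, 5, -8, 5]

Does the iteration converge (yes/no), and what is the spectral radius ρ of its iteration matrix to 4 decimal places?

no, ρ = 1.2033

Split A = D + L + U, D = diag(-8, 4, -8, 7).
Jacobi: T = -D⁻¹(L+U), T[2,0] = -(2)/(-8) = +0.2500; T[2,2] = 0.
  T[0,:] = [+0.0000  -0.3750  +0.5000  -0.7500]
  T[1,:] = [-1.0000  +0.0000  +0.2500  +0.2500]
  T[2,:] = [+0.2500  -0.7500  +0.0000  -0.6250]
  T[3,:] = [-0.4286  -0.5714  -0.7143  +0.0000]
|λ(T)| sorted: 1.2033, 0.8185, 0.4421, 0.4421.
ρ(T) = max|λ| = 1.2033; 1.2033 > 1, so it fails to converge.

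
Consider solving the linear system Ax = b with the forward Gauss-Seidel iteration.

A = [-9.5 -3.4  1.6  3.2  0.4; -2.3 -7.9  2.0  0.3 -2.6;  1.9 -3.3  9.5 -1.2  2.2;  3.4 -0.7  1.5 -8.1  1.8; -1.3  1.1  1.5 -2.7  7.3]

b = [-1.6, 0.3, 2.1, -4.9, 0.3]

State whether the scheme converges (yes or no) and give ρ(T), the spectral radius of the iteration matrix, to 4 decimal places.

A = D + L + U where D = diag(-9.5, -7.9, 9.5, -8.1, 7.3).
Gauss-Seidel: T = -(D+L)⁻¹U, row 0 first, T[0,1] = -(-3.4)/(-9.5) = -0.3579; later rows by forward substitution.
  T[0,:] = [+0.0000  -0.3579  +0.1684  +0.3368  +0.0421]
  T[1,:] = [+0.0000  +0.1042  +0.2041  -0.0601  -0.3414]
  T[2,:] = [+0.0000  +0.1078  +0.0372  +0.0381  -0.3586]
  T[3,:] = [+0.0000  -0.1393  +0.0599  +0.1536  +0.2030]
  T[4,:] = [+0.0000  -0.1531  +0.0138  +0.1180  +0.2077]
|roots of det(T-λI)|: 0.5227, 0.1108, 0.0884, 0.0884, 0.0000.
spectral radius ρ = 0.5227; 0.5227 < 1 ⇒ converges.

yes, ρ = 0.5227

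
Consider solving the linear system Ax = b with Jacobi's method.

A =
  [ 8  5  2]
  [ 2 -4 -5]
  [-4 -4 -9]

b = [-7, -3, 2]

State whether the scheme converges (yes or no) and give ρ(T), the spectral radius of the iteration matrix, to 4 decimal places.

yes, ρ = 0.8380

Diagonal D = diag(8, -4, -9); L, U strict lower/upper.
Jacobi: T = -D⁻¹(L+U), T[0,1] = -(5)/(8) = -0.6250; T[0,0] = 0.
  T[0,:] = [+0.0000  -0.6250  -0.2500]
  T[1,:] = [+0.5000  +0.0000  -1.2500]
  T[2,:] = [-0.4444  -0.4444  +0.0000]
|λ(T)| sorted: 0.8380, 0.5900, 0.5900.
spectral radius ρ = 0.8380; 0.8380 < 1, so it converges for any x₀.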